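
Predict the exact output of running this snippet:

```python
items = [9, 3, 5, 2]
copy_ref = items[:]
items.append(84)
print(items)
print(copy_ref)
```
[9, 3, 5, 2, 84]
[9, 3, 5, 2]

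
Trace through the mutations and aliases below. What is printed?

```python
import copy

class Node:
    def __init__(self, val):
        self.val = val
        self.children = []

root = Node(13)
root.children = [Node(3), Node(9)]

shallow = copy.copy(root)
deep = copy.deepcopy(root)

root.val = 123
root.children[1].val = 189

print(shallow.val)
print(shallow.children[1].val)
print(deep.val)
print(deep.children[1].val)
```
13
189
13
9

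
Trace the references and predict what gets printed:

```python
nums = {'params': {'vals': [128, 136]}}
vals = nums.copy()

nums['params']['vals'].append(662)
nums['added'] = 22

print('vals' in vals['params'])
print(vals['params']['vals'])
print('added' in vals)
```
True
[128, 136, 662]
False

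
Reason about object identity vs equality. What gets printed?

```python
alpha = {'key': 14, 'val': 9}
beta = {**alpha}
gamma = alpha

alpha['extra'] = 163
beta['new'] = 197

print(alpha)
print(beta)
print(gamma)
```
{'key': 14, 'val': 9, 'extra': 163}
{'key': 14, 'val': 9, 'new': 197}
{'key': 14, 'val': 9, 'extra': 163}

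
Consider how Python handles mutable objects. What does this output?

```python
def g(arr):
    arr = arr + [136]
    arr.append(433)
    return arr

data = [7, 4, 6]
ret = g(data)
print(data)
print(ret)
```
[7, 4, 6]
[7, 4, 6, 136, 433]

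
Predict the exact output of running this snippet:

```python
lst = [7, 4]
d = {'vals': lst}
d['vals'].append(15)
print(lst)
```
[7, 4, 15]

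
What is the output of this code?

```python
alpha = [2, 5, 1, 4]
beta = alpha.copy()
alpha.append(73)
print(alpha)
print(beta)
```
[2, 5, 1, 4, 73]
[2, 5, 1, 4]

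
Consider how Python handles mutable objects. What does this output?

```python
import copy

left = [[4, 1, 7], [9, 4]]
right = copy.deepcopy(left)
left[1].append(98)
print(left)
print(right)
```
[[4, 1, 7], [9, 4, 98]]
[[4, 1, 7], [9, 4]]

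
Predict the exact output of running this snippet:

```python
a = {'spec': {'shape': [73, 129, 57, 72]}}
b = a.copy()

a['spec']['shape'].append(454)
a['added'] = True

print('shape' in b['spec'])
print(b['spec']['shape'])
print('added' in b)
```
True
[73, 129, 57, 72, 454]
False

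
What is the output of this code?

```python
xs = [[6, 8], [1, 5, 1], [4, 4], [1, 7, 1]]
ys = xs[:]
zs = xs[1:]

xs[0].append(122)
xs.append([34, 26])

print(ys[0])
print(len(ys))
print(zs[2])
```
[6, 8, 122]
4
[1, 7, 1]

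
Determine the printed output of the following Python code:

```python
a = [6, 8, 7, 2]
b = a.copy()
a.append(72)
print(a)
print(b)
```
[6, 8, 7, 2, 72]
[6, 8, 7, 2]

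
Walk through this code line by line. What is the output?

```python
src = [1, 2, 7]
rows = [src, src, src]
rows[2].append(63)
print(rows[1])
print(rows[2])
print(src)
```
[1, 2, 7, 63]
[1, 2, 7, 63]
[1, 2, 7, 63]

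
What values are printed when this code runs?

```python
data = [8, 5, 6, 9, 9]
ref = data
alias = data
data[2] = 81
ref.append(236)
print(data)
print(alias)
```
[8, 5, 81, 9, 9, 236]
[8, 5, 81, 9, 9, 236]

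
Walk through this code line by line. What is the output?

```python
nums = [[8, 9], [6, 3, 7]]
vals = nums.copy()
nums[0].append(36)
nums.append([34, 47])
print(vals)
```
[[8, 9, 36], [6, 3, 7]]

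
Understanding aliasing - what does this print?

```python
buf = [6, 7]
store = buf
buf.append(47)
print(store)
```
[6, 7, 47]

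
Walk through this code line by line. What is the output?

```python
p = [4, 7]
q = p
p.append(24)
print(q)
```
[4, 7, 24]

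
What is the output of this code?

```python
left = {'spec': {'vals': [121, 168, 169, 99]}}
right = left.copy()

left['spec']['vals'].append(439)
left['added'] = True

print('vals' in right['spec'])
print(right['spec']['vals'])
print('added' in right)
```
True
[121, 168, 169, 99, 439]
False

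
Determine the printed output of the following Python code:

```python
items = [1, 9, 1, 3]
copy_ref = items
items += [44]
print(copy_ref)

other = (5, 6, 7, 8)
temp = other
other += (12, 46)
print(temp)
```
[1, 9, 1, 3, 44]
(5, 6, 7, 8)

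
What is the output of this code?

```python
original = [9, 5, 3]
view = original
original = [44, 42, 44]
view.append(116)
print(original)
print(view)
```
[44, 42, 44]
[9, 5, 3, 116]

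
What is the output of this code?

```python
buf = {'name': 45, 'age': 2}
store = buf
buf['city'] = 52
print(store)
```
{'name': 45, 'age': 2, 'city': 52}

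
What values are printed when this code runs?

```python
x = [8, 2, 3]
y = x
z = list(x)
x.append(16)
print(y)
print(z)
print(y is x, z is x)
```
[8, 2, 3, 16]
[8, 2, 3]
True False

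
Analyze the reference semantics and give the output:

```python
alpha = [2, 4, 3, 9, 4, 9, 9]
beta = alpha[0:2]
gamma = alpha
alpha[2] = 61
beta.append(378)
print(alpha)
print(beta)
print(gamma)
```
[2, 4, 61, 9, 4, 9, 9]
[2, 4, 378]
[2, 4, 61, 9, 4, 9, 9]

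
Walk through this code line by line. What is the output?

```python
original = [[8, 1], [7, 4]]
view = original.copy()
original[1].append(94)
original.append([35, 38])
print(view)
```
[[8, 1], [7, 4, 94]]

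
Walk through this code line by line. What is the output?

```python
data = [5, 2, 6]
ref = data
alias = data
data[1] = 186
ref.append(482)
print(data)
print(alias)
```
[5, 186, 6, 482]
[5, 186, 6, 482]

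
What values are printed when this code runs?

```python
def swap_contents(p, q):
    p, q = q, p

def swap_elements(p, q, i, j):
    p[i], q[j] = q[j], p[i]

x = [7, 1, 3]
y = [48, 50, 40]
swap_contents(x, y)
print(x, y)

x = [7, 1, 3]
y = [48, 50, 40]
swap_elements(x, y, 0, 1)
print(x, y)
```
[7, 1, 3] [48, 50, 40]
[50, 1, 3] [48, 7, 40]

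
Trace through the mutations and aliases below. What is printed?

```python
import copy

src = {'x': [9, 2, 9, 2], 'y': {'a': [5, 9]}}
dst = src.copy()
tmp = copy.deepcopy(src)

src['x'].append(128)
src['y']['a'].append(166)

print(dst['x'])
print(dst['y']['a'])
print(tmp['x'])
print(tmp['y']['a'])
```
[9, 2, 9, 2, 128]
[5, 9, 166]
[9, 2, 9, 2]
[5, 9]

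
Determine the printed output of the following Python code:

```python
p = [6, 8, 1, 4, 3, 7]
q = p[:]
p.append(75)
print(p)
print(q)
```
[6, 8, 1, 4, 3, 7, 75]
[6, 8, 1, 4, 3, 7]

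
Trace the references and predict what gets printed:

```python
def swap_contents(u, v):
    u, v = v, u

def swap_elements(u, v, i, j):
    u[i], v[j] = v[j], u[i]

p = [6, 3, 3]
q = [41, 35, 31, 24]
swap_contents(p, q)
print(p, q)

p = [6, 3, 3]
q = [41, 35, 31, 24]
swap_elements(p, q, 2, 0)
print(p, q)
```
[6, 3, 3] [41, 35, 31, 24]
[6, 3, 41] [3, 35, 31, 24]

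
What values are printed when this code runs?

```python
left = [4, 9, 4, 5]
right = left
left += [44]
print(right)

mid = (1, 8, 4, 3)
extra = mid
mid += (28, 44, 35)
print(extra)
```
[4, 9, 4, 5, 44]
(1, 8, 4, 3)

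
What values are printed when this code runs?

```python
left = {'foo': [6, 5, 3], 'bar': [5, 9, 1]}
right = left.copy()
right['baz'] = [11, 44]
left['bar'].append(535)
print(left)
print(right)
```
{'foo': [6, 5, 3], 'bar': [5, 9, 1, 535]}
{'foo': [6, 5, 3], 'bar': [5, 9, 1, 535], 'baz': [11, 44]}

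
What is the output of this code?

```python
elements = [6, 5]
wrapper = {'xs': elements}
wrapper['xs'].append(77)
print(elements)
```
[6, 5, 77]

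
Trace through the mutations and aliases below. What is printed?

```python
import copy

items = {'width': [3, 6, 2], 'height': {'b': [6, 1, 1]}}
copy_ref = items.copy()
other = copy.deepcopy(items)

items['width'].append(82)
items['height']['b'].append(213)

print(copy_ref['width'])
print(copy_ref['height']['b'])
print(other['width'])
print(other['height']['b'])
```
[3, 6, 2, 82]
[6, 1, 1, 213]
[3, 6, 2]
[6, 1, 1]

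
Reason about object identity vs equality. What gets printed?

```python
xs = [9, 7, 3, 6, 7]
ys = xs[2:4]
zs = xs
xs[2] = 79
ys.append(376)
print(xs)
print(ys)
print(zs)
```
[9, 7, 79, 6, 7]
[3, 6, 376]
[9, 7, 79, 6, 7]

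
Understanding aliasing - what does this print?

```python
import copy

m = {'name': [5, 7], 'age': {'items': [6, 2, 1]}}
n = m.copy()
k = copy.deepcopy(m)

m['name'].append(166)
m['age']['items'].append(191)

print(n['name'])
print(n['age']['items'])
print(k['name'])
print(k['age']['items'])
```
[5, 7, 166]
[6, 2, 1, 191]
[5, 7]
[6, 2, 1]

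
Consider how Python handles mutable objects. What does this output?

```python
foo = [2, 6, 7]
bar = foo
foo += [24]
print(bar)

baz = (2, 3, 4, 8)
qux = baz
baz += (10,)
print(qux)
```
[2, 6, 7, 24]
(2, 3, 4, 8)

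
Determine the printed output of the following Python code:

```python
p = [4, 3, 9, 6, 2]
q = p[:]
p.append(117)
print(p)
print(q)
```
[4, 3, 9, 6, 2, 117]
[4, 3, 9, 6, 2]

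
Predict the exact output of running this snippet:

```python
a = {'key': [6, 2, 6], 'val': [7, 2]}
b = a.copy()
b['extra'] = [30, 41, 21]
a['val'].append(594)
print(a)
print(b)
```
{'key': [6, 2, 6], 'val': [7, 2, 594]}
{'key': [6, 2, 6], 'val': [7, 2, 594], 'extra': [30, 41, 21]}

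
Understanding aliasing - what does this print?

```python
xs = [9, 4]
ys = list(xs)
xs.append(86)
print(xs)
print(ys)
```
[9, 4, 86]
[9, 4]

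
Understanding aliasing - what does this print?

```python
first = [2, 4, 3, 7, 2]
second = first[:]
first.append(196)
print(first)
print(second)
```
[2, 4, 3, 7, 2, 196]
[2, 4, 3, 7, 2]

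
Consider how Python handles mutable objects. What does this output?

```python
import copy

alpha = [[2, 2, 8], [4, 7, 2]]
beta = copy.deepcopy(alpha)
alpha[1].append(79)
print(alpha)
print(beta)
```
[[2, 2, 8], [4, 7, 2, 79]]
[[2, 2, 8], [4, 7, 2]]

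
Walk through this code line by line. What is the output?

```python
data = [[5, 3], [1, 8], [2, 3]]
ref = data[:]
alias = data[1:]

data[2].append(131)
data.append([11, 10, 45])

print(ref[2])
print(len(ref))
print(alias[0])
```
[2, 3, 131]
3
[1, 8]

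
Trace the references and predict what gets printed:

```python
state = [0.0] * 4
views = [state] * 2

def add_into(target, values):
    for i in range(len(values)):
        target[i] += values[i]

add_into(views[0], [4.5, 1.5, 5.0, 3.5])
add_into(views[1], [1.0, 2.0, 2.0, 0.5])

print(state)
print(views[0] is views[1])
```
[5.5, 3.5, 7.0, 4.0]
True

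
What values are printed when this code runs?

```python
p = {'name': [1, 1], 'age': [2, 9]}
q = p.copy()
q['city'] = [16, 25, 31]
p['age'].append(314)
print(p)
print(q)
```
{'name': [1, 1], 'age': [2, 9, 314]}
{'name': [1, 1], 'age': [2, 9, 314], 'city': [16, 25, 31]}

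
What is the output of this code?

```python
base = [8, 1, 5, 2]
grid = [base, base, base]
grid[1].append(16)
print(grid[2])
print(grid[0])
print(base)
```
[8, 1, 5, 2, 16]
[8, 1, 5, 2, 16]
[8, 1, 5, 2, 16]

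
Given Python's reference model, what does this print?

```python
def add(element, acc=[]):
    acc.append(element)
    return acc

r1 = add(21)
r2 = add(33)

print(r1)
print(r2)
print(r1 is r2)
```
[21, 33]
[21, 33]
True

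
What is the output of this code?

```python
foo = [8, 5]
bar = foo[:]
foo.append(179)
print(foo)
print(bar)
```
[8, 5, 179]
[8, 5]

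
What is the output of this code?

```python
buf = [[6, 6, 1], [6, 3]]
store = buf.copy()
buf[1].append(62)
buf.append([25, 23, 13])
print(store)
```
[[6, 6, 1], [6, 3, 62]]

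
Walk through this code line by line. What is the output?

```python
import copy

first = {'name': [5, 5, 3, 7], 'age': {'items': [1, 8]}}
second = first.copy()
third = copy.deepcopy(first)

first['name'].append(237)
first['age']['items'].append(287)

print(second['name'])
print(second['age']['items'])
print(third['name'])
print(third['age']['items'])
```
[5, 5, 3, 7, 237]
[1, 8, 287]
[5, 5, 3, 7]
[1, 8]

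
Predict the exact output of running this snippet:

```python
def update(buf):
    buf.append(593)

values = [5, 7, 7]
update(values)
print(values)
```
[5, 7, 7, 593]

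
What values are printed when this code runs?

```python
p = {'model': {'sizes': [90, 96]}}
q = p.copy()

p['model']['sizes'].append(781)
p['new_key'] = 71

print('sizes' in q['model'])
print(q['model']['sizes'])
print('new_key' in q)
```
True
[90, 96, 781]
False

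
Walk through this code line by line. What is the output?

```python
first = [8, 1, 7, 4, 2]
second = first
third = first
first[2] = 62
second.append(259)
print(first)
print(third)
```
[8, 1, 62, 4, 2, 259]
[8, 1, 62, 4, 2, 259]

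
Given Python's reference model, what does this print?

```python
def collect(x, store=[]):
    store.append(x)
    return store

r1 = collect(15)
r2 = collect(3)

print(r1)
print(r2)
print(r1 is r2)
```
[15, 3]
[15, 3]
True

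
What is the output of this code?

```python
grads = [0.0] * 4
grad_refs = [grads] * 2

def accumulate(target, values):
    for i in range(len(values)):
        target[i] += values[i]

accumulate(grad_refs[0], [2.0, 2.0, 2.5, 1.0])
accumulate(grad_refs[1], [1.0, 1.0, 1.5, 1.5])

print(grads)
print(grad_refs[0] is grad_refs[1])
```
[3.0, 3.0, 4.0, 2.5]
True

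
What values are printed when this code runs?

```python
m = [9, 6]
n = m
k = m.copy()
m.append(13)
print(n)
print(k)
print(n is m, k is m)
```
[9, 6, 13]
[9, 6]
True False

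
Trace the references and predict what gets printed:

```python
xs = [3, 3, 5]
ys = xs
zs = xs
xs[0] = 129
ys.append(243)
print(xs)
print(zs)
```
[129, 3, 5, 243]
[129, 3, 5, 243]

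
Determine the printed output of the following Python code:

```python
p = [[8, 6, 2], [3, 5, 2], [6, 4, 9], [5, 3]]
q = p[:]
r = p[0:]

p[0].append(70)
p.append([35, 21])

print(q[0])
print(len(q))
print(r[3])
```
[8, 6, 2, 70]
4
[5, 3]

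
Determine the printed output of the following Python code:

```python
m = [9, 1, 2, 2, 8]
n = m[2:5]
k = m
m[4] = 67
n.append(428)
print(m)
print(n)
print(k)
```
[9, 1, 2, 2, 67]
[2, 2, 8, 428]
[9, 1, 2, 2, 67]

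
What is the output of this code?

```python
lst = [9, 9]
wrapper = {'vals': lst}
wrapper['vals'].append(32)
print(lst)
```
[9, 9, 32]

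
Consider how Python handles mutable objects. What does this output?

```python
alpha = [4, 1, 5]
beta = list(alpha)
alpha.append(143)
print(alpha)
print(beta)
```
[4, 1, 5, 143]
[4, 1, 5]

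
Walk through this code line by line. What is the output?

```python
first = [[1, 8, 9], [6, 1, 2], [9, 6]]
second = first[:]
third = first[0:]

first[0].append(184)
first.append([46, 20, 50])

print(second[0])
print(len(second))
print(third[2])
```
[1, 8, 9, 184]
3
[9, 6]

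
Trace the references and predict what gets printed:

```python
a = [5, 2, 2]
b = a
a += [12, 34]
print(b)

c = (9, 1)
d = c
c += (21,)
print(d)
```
[5, 2, 2, 12, 34]
(9, 1)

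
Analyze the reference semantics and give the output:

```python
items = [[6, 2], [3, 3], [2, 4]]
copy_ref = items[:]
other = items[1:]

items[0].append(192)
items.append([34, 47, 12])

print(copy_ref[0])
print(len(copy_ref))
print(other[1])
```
[6, 2, 192]
3
[2, 4]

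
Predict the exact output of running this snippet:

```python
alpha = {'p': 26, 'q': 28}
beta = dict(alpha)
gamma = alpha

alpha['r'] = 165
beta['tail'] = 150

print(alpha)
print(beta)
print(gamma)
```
{'p': 26, 'q': 28, 'r': 165}
{'p': 26, 'q': 28, 'tail': 150}
{'p': 26, 'q': 28, 'r': 165}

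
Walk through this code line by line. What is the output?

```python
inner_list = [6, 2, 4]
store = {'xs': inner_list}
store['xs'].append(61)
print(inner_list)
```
[6, 2, 4, 61]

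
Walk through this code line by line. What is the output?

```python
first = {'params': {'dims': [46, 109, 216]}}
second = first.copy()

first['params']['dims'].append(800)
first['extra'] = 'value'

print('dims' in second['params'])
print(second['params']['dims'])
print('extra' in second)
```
True
[46, 109, 216, 800]
False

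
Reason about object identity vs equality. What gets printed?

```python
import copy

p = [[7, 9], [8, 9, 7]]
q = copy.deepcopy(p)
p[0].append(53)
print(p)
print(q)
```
[[7, 9, 53], [8, 9, 7]]
[[7, 9], [8, 9, 7]]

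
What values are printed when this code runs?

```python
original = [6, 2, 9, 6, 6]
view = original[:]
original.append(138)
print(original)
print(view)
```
[6, 2, 9, 6, 6, 138]
[6, 2, 9, 6, 6]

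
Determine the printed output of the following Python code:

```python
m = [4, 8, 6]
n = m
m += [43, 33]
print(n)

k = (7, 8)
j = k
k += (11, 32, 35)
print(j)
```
[4, 8, 6, 43, 33]
(7, 8)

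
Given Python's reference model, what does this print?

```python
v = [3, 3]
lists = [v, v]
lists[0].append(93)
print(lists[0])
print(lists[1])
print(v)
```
[3, 3, 93]
[3, 3, 93]
[3, 3, 93]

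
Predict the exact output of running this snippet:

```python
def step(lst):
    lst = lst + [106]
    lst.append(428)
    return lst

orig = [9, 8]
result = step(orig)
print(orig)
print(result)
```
[9, 8]
[9, 8, 106, 428]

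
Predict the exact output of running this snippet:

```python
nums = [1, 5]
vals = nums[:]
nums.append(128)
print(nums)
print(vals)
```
[1, 5, 128]
[1, 5]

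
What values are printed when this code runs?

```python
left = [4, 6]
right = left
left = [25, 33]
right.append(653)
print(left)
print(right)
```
[25, 33]
[4, 6, 653]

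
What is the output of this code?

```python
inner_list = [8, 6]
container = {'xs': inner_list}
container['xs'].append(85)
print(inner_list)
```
[8, 6, 85]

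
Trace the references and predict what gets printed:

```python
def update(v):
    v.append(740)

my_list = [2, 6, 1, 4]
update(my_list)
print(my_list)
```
[2, 6, 1, 4, 740]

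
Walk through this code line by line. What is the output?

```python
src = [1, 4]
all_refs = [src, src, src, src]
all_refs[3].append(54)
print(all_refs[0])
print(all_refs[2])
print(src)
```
[1, 4, 54]
[1, 4, 54]
[1, 4, 54]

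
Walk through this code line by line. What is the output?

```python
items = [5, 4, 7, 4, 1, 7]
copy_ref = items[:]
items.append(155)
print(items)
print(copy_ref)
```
[5, 4, 7, 4, 1, 7, 155]
[5, 4, 7, 4, 1, 7]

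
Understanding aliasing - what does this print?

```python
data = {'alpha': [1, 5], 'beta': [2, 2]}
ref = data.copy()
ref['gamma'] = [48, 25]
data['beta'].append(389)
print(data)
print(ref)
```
{'alpha': [1, 5], 'beta': [2, 2, 389]}
{'alpha': [1, 5], 'beta': [2, 2, 389], 'gamma': [48, 25]}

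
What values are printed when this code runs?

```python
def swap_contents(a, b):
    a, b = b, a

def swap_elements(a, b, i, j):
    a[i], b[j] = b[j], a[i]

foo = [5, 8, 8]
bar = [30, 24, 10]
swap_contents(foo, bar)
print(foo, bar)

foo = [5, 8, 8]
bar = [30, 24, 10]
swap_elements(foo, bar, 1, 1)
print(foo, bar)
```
[5, 8, 8] [30, 24, 10]
[5, 24, 8] [30, 8, 10]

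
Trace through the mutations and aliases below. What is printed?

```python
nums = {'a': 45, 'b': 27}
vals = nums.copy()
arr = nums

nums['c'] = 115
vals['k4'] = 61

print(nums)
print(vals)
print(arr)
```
{'a': 45, 'b': 27, 'c': 115}
{'a': 45, 'b': 27, 'k4': 61}
{'a': 45, 'b': 27, 'c': 115}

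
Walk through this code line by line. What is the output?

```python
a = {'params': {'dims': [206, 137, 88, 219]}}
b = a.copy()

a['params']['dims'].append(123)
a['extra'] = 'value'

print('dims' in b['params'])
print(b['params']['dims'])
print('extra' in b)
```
True
[206, 137, 88, 219, 123]
False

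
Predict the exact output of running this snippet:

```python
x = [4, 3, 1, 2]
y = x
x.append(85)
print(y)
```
[4, 3, 1, 2, 85]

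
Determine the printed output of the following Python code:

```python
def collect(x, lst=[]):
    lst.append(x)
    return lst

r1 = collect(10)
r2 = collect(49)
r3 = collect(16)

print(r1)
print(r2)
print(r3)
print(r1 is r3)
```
[10, 49, 16]
[10, 49, 16]
[10, 49, 16]
True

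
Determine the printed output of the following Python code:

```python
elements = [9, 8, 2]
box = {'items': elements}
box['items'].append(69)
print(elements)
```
[9, 8, 2, 69]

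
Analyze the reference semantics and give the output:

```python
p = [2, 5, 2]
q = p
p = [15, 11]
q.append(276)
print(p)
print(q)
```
[15, 11]
[2, 5, 2, 276]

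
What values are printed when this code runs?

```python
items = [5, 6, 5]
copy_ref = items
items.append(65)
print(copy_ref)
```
[5, 6, 5, 65]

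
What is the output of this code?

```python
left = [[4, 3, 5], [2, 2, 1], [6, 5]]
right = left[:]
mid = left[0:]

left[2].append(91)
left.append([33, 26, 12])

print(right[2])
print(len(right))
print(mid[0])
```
[6, 5, 91]
3
[4, 3, 5]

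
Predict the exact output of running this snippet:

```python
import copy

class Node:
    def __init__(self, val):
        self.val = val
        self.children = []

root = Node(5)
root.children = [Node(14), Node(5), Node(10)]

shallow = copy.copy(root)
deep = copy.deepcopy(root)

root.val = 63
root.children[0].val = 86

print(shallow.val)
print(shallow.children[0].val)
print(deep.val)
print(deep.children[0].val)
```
5
86
5
14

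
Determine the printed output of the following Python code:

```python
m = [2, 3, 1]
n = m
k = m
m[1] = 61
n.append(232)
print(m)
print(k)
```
[2, 61, 1, 232]
[2, 61, 1, 232]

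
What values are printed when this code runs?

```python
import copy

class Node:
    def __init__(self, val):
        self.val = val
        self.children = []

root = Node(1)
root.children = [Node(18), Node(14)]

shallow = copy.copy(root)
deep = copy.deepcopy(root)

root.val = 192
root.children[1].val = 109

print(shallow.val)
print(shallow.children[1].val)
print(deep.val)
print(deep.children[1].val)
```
1
109
1
14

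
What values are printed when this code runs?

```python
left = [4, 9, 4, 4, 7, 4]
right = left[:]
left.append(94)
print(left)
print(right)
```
[4, 9, 4, 4, 7, 4, 94]
[4, 9, 4, 4, 7, 4]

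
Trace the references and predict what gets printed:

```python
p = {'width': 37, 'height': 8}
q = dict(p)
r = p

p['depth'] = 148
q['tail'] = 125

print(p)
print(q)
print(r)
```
{'width': 37, 'height': 8, 'depth': 148}
{'width': 37, 'height': 8, 'tail': 125}
{'width': 37, 'height': 8, 'depth': 148}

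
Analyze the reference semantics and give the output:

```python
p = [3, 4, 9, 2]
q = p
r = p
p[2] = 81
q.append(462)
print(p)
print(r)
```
[3, 4, 81, 2, 462]
[3, 4, 81, 2, 462]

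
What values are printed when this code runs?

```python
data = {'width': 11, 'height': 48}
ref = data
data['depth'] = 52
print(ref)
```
{'width': 11, 'height': 48, 'depth': 52}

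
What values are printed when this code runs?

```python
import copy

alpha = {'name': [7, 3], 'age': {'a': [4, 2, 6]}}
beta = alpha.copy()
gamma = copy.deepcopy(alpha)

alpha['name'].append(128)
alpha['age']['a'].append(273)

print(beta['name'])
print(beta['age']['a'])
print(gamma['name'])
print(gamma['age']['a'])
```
[7, 3, 128]
[4, 2, 6, 273]
[7, 3]
[4, 2, 6]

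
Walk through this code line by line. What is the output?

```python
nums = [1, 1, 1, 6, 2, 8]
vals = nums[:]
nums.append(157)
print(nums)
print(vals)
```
[1, 1, 1, 6, 2, 8, 157]
[1, 1, 1, 6, 2, 8]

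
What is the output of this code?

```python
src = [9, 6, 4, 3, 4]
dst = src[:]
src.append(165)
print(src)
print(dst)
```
[9, 6, 4, 3, 4, 165]
[9, 6, 4, 3, 4]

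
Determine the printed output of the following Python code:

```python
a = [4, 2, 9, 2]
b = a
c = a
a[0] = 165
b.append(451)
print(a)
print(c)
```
[165, 2, 9, 2, 451]
[165, 2, 9, 2, 451]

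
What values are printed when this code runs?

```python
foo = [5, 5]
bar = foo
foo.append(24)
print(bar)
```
[5, 5, 24]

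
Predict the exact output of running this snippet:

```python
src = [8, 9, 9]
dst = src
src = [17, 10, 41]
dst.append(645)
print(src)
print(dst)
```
[17, 10, 41]
[8, 9, 9, 645]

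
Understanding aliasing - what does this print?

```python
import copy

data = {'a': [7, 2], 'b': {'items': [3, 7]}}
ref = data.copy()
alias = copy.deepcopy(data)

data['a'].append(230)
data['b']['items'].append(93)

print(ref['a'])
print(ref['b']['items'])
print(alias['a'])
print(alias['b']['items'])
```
[7, 2, 230]
[3, 7, 93]
[7, 2]
[3, 7]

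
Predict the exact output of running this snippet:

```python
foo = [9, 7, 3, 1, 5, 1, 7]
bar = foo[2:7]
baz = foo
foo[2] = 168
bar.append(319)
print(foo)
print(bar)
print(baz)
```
[9, 7, 168, 1, 5, 1, 7]
[3, 1, 5, 1, 7, 319]
[9, 7, 168, 1, 5, 1, 7]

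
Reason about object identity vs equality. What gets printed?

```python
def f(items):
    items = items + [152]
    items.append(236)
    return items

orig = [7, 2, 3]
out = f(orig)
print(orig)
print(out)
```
[7, 2, 3]
[7, 2, 3, 152, 236]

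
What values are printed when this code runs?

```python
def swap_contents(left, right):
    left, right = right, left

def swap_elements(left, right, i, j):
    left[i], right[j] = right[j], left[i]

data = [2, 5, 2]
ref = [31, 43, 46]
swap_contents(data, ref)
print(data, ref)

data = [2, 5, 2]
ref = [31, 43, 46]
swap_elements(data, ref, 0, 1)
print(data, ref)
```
[2, 5, 2] [31, 43, 46]
[43, 5, 2] [31, 2, 46]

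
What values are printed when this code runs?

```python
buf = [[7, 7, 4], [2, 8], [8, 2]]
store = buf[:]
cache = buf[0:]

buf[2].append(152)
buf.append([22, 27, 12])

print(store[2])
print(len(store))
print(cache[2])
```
[8, 2, 152]
3
[8, 2, 152]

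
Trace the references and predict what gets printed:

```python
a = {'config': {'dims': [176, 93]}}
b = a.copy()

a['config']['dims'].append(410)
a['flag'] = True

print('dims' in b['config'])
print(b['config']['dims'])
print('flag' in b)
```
True
[176, 93, 410]
False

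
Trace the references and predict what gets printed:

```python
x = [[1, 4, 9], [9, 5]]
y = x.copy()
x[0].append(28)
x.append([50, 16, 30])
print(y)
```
[[1, 4, 9, 28], [9, 5]]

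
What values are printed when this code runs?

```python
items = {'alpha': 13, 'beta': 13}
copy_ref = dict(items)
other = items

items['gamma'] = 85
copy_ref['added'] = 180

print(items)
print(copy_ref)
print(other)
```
{'alpha': 13, 'beta': 13, 'gamma': 85}
{'alpha': 13, 'beta': 13, 'added': 180}
{'alpha': 13, 'beta': 13, 'gamma': 85}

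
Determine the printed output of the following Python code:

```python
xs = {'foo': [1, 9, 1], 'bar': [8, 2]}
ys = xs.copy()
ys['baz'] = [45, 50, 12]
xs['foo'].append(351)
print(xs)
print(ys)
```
{'foo': [1, 9, 1, 351], 'bar': [8, 2]}
{'foo': [1, 9, 1, 351], 'bar': [8, 2], 'baz': [45, 50, 12]}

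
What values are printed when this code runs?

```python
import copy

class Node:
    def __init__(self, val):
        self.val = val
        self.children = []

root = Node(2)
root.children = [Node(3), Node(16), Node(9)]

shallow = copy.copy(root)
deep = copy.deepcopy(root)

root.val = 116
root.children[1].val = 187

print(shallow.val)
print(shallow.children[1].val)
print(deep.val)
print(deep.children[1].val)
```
2
187
2
16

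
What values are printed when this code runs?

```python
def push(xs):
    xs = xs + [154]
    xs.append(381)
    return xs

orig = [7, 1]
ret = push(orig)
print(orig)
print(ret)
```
[7, 1]
[7, 1, 154, 381]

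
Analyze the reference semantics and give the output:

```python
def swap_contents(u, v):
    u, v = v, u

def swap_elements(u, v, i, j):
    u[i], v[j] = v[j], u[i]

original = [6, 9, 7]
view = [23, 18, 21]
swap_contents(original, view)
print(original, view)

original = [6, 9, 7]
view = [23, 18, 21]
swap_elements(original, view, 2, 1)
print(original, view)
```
[6, 9, 7] [23, 18, 21]
[6, 9, 18] [23, 7, 21]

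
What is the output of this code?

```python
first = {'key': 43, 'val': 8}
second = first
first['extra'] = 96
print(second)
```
{'key': 43, 'val': 8, 'extra': 96}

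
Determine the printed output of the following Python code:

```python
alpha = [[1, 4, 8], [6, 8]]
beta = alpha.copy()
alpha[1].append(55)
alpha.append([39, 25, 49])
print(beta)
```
[[1, 4, 8], [6, 8, 55]]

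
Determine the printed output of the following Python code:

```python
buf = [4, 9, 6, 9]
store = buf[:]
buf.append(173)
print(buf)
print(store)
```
[4, 9, 6, 9, 173]
[4, 9, 6, 9]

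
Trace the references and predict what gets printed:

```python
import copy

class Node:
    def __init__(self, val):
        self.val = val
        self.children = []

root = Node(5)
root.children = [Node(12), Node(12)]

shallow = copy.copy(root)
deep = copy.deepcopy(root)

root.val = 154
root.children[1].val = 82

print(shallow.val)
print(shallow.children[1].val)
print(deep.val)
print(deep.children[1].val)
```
5
82
5
12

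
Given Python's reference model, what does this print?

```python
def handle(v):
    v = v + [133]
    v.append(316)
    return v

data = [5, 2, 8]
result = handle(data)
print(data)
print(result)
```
[5, 2, 8]
[5, 2, 8, 133, 316]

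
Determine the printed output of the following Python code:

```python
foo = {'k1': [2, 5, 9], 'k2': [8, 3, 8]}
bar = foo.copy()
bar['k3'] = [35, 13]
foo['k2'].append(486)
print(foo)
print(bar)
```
{'k1': [2, 5, 9], 'k2': [8, 3, 8, 486]}
{'k1': [2, 5, 9], 'k2': [8, 3, 8, 486], 'k3': [35, 13]}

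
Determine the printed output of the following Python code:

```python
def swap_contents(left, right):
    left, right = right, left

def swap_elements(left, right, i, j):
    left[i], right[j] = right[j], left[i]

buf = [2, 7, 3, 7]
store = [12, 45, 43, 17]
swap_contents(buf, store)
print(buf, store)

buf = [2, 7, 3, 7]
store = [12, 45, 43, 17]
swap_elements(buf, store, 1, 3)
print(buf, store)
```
[2, 7, 3, 7] [12, 45, 43, 17]
[2, 17, 3, 7] [12, 45, 43, 7]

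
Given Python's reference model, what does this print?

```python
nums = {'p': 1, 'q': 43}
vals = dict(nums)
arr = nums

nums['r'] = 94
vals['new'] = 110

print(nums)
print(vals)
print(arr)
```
{'p': 1, 'q': 43, 'r': 94}
{'p': 1, 'q': 43, 'new': 110}
{'p': 1, 'q': 43, 'r': 94}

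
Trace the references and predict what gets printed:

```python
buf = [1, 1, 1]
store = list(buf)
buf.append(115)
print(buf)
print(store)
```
[1, 1, 1, 115]
[1, 1, 1]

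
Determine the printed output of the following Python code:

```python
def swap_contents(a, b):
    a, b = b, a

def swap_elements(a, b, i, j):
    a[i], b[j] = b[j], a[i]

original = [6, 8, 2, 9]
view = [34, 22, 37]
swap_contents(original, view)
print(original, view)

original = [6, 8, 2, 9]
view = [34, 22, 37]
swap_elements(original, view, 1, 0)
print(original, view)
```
[6, 8, 2, 9] [34, 22, 37]
[6, 34, 2, 9] [8, 22, 37]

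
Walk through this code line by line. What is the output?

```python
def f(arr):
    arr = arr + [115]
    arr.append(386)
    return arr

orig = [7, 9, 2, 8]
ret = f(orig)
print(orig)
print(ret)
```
[7, 9, 2, 8]
[7, 9, 2, 8, 115, 386]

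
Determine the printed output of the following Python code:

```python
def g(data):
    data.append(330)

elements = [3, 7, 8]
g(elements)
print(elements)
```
[3, 7, 8, 330]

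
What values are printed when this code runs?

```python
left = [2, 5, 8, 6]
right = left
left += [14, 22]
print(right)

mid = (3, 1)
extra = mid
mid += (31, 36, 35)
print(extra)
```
[2, 5, 8, 6, 14, 22]
(3, 1)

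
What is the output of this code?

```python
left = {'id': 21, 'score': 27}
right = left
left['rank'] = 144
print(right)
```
{'id': 21, 'score': 27, 'rank': 144}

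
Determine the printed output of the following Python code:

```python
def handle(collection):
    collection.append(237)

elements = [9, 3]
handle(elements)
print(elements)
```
[9, 3, 237]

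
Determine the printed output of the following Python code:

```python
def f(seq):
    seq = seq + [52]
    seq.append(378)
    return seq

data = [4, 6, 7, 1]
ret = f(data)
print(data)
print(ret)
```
[4, 6, 7, 1]
[4, 6, 7, 1, 52, 378]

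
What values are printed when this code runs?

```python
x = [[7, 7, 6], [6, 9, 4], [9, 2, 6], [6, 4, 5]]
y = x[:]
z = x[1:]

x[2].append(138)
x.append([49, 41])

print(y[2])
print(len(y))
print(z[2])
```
[9, 2, 6, 138]
4
[6, 4, 5]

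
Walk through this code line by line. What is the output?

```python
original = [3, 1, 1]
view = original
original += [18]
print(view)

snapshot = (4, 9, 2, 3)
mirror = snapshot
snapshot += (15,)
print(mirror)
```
[3, 1, 1, 18]
(4, 9, 2, 3)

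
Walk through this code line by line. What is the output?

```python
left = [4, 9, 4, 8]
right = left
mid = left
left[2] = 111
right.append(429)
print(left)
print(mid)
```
[4, 9, 111, 8, 429]
[4, 9, 111, 8, 429]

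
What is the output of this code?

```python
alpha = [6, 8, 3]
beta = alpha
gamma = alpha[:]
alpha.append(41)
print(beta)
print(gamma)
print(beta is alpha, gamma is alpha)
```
[6, 8, 3, 41]
[6, 8, 3]
True False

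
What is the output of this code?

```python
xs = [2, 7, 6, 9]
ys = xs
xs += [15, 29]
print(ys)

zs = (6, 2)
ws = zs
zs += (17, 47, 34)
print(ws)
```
[2, 7, 6, 9, 15, 29]
(6, 2)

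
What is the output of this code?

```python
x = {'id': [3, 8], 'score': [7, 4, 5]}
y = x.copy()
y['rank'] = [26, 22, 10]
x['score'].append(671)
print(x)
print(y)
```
{'id': [3, 8], 'score': [7, 4, 5, 671]}
{'id': [3, 8], 'score': [7, 4, 5, 671], 'rank': [26, 22, 10]}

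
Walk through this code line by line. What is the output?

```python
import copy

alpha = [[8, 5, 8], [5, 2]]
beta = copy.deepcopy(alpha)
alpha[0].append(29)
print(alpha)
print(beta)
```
[[8, 5, 8, 29], [5, 2]]
[[8, 5, 8], [5, 2]]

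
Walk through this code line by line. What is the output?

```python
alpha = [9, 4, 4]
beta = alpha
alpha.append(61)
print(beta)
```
[9, 4, 4, 61]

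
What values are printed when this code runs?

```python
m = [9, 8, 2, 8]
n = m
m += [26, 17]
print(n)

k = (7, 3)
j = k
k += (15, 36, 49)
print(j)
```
[9, 8, 2, 8, 26, 17]
(7, 3)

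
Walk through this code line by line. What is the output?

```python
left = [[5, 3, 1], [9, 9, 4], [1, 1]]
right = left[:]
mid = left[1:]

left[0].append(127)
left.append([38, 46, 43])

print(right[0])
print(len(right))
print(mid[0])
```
[5, 3, 1, 127]
3
[9, 9, 4]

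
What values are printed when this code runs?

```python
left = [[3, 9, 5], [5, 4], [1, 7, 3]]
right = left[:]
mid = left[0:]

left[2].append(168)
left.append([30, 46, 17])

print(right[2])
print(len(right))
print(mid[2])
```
[1, 7, 3, 168]
3
[1, 7, 3, 168]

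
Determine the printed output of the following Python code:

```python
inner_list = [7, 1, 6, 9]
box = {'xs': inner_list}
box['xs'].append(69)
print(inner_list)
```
[7, 1, 6, 9, 69]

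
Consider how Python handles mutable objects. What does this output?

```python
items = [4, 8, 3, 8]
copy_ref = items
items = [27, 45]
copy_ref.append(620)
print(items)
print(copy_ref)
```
[27, 45]
[4, 8, 3, 8, 620]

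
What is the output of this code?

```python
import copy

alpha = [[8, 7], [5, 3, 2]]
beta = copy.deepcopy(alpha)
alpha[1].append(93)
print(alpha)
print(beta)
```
[[8, 7], [5, 3, 2, 93]]
[[8, 7], [5, 3, 2]]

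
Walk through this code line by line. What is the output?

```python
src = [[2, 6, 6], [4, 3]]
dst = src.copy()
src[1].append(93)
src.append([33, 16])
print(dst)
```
[[2, 6, 6], [4, 3, 93]]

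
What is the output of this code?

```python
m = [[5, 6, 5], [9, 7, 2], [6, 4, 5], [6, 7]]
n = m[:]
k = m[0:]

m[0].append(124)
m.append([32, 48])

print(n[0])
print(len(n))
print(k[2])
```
[5, 6, 5, 124]
4
[6, 4, 5]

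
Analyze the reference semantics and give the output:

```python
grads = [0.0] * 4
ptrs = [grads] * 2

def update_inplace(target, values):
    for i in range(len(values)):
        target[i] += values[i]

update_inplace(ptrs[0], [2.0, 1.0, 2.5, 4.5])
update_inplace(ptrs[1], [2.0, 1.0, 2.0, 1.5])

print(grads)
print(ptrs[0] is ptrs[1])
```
[4.0, 2.0, 4.5, 6.0]
True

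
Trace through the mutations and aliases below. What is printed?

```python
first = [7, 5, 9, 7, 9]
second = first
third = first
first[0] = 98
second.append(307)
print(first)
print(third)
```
[98, 5, 9, 7, 9, 307]
[98, 5, 9, 7, 9, 307]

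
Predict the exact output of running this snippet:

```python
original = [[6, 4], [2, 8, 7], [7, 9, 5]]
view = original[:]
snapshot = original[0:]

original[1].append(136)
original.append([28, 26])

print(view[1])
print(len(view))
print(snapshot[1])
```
[2, 8, 7, 136]
3
[2, 8, 7, 136]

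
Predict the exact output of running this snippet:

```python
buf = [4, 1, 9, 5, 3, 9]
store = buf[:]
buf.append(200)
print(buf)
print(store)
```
[4, 1, 9, 5, 3, 9, 200]
[4, 1, 9, 5, 3, 9]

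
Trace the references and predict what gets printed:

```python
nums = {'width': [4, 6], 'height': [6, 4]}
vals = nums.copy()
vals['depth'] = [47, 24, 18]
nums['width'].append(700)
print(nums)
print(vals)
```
{'width': [4, 6, 700], 'height': [6, 4]}
{'width': [4, 6, 700], 'height': [6, 4], 'depth': [47, 24, 18]}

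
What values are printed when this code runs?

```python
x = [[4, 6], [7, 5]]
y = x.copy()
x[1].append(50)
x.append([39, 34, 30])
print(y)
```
[[4, 6], [7, 5, 50]]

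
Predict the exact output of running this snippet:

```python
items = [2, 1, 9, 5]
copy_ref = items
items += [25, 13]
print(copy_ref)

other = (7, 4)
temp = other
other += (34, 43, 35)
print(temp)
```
[2, 1, 9, 5, 25, 13]
(7, 4)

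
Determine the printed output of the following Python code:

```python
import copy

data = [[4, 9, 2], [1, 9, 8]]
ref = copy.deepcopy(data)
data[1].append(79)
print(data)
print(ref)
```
[[4, 9, 2], [1, 9, 8, 79]]
[[4, 9, 2], [1, 9, 8]]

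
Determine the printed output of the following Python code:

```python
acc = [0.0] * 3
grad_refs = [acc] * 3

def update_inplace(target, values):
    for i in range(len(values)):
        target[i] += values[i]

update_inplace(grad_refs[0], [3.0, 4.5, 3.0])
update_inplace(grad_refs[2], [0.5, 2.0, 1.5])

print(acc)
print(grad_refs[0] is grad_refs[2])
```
[3.5, 6.5, 4.5]
True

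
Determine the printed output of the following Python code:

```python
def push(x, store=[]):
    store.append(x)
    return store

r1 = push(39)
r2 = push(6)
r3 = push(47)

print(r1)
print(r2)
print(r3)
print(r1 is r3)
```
[39, 6, 47]
[39, 6, 47]
[39, 6, 47]
True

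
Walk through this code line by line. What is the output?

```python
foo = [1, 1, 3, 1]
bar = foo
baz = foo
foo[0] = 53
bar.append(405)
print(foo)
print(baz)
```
[53, 1, 3, 1, 405]
[53, 1, 3, 1, 405]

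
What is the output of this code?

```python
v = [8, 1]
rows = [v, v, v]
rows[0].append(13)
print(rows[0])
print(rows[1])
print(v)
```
[8, 1, 13]
[8, 1, 13]
[8, 1, 13]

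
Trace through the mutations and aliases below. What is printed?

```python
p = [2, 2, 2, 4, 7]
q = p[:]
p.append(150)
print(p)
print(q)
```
[2, 2, 2, 4, 7, 150]
[2, 2, 2, 4, 7]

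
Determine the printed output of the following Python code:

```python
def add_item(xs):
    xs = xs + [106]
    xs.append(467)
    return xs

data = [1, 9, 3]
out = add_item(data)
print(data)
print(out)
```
[1, 9, 3]
[1, 9, 3, 106, 467]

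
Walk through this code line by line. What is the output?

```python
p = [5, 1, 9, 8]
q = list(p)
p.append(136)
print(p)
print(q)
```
[5, 1, 9, 8, 136]
[5, 1, 9, 8]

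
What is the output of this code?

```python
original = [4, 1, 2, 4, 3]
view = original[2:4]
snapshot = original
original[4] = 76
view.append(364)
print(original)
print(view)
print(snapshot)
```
[4, 1, 2, 4, 76]
[2, 4, 364]
[4, 1, 2, 4, 76]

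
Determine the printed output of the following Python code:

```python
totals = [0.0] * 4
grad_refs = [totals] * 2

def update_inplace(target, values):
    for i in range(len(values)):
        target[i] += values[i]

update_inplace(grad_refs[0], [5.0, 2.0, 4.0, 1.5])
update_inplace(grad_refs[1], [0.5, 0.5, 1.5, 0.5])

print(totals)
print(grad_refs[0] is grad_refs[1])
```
[5.5, 2.5, 5.5, 2.0]
True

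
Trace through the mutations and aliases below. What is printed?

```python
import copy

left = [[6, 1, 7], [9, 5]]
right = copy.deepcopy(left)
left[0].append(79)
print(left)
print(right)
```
[[6, 1, 7, 79], [9, 5]]
[[6, 1, 7], [9, 5]]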